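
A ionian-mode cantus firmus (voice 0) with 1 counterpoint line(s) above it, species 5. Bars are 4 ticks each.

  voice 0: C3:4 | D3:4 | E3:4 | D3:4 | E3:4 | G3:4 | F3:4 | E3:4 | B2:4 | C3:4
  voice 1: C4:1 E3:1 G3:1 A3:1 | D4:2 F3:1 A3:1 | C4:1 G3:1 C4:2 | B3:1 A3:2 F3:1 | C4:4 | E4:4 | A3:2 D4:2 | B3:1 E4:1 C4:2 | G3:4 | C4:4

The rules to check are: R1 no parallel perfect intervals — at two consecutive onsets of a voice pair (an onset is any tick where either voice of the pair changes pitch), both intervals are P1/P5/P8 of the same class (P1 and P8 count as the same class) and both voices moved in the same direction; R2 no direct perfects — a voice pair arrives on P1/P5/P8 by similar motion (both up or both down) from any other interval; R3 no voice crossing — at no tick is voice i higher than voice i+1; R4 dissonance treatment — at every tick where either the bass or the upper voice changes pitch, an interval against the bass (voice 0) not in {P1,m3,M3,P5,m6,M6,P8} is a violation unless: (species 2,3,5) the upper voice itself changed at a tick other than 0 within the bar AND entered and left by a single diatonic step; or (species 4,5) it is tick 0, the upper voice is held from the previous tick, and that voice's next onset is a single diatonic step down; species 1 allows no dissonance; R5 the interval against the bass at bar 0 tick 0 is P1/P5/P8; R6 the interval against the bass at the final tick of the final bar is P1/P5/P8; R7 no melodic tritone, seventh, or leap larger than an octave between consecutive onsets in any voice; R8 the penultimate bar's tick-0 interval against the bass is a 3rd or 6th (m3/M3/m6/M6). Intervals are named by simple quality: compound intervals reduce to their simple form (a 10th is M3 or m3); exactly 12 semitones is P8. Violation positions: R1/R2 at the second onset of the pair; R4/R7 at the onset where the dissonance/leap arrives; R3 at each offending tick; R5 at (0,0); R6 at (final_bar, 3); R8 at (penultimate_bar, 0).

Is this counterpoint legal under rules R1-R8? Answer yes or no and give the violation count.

bar 0: v0=C3 v1=C4 (P8)
bar 1: v0=D3 v1=D4 (P8)
bar 2: v0=E3 v1=C4 (m6)
bar 3: v0=D3 v1=B3 (M6)
bar 4: v0=E3 v1=C4 (m6)
bar 5: v0=G3 v1=E4 (M6)
bar 6: v0=F3 v1=A3 (M3)
bar 7: v0=E3 v1=B3 (P5)
bar 8: v0=B2 v1=G3 (m6)
bar 9: v0=C3 v1=C4 (P8)
  R2 @ bar1.0: C3/A3 M6 -> D3/D4 P8 similar
  R2 @ bar7.0: F3/D4 M6 -> E3/B3 P5 similar
  R2 @ bar9.0: B2/G3 m6 -> C3/C4 P8 similar

No (3 violations)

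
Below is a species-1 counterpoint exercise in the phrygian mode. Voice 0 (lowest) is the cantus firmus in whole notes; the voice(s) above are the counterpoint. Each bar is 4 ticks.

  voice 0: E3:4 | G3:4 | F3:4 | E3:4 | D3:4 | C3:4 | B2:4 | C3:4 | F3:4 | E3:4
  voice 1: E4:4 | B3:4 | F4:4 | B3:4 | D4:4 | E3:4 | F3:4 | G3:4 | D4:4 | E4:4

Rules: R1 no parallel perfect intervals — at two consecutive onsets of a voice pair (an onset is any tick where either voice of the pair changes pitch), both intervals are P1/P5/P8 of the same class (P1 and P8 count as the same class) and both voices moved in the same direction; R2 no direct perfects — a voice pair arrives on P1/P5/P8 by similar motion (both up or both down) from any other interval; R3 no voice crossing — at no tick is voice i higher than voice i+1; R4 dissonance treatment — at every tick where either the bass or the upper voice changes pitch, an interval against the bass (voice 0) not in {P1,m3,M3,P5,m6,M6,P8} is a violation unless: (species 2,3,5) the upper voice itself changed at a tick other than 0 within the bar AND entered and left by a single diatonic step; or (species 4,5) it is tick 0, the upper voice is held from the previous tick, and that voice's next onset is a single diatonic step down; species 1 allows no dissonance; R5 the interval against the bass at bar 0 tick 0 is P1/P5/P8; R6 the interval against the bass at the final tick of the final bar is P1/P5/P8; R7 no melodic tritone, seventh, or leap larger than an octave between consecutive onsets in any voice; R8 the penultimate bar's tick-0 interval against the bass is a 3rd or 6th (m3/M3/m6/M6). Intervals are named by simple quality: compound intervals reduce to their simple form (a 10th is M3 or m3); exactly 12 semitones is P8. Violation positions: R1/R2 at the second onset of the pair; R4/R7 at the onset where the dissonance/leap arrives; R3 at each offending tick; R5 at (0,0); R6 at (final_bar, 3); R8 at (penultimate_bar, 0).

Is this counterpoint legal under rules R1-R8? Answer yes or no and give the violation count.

No (6 violations)

bar 0: v0=E3 v1=E4 (P8)
bar 1: v0=G3 v1=B3 (M3)
bar 2: v0=F3 v1=F4 (P8)
bar 3: v0=E3 v1=B3 (P5)
bar 4: v0=D3 v1=D4 (P8)
bar 5: v0=C3 v1=E3 (M3)
bar 6: v0=B2 v1=F3 (TT)
bar 7: v0=C3 v1=G3 (P5)
bar 8: v0=F3 v1=D4 (M6)
bar 9: v0=E3 v1=E4 (P8)
  R7 @ bar2.0: B3->F4 leap 6st
  R2 @ bar3.0: F3/F4 P8 -> E3/B3 P5 similar
  R7 @ bar3.0: F4->B3 leap 6st
  R7 @ bar5.0: D4->E3 leap 10st
  R4 @ bar6.0: B2/F3 TT untreated
  R2 @ bar7.0: B2/F3 TT -> C3/G3 P5 similar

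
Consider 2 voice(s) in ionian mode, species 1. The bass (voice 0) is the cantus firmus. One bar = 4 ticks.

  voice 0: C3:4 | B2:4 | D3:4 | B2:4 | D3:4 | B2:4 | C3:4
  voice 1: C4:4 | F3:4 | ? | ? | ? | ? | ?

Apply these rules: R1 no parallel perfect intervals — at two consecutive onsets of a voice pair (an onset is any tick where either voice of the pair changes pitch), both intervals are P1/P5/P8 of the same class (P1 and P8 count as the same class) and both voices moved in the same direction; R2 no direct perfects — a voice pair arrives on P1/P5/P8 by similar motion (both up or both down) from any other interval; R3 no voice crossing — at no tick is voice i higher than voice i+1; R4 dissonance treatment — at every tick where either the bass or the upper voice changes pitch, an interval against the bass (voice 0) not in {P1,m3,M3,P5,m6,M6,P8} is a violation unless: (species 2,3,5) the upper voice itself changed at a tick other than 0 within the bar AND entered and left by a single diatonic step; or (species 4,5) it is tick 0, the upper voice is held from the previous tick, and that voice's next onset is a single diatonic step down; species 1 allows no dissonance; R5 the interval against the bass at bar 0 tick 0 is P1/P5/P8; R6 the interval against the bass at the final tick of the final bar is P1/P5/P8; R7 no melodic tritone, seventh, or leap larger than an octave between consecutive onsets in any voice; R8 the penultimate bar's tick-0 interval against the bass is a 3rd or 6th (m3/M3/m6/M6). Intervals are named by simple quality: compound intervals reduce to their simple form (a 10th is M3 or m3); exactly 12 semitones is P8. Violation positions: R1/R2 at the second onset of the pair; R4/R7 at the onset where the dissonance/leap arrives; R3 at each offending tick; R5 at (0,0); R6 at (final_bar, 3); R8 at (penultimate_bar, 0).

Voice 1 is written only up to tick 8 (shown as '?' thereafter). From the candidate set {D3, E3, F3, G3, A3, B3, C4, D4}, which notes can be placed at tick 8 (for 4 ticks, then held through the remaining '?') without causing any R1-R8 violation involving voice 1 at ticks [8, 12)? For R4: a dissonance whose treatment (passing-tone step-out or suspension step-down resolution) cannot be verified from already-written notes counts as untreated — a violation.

D3: legal
E3: violates R4
F3: legal
G3: violates R4
A3: violates R2
B3: violates R7
C4: violates R4
D4: violates R2

{D3, F3}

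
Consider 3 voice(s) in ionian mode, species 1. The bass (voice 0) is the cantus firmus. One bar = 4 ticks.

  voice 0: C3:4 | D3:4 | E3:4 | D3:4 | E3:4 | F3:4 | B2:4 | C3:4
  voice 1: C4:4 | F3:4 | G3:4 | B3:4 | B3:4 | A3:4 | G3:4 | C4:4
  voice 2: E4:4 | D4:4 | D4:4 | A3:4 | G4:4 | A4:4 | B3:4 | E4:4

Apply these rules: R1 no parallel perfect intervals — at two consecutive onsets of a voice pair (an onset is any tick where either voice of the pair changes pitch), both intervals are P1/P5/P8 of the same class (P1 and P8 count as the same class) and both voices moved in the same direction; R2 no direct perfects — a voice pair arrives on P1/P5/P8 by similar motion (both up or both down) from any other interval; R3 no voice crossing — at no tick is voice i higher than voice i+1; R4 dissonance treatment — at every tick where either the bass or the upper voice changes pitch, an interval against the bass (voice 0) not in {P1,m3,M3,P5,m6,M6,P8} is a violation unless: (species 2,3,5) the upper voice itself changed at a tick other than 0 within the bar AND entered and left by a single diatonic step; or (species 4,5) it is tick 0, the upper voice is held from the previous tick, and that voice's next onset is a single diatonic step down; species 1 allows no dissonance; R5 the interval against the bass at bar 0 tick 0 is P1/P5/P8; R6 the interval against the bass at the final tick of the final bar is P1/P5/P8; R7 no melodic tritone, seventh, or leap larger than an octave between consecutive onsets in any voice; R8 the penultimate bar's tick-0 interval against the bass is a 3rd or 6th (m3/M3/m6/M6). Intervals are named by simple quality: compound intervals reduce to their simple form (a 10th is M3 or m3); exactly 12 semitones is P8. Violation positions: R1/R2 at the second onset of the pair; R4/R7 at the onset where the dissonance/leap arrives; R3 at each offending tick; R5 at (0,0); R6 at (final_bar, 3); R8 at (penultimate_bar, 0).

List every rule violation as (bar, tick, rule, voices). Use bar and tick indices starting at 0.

bar 0: v0=C3 v1=C4 v2=E4 downbeat M3
bar 1: v0=D3 v1=F3 v2=D4 downbeat P8
bar 2: v0=E3 v1=G3 v2=D4 downbeat m7
bar 3: v0=D3 v1=B3 v2=A3 downbeat P5
bar 4: v0=E3 v1=B3 v2=G4 downbeat m3
bar 5: v0=F3 v1=A3 v2=A4 downbeat M3
bar 6: v0=B2 v1=G3 v2=B3 downbeat P8
bar 7: v0=C3 v1=C4 v2=E4 downbeat M3
  -> R5 @ bar 0 tick 0 v(0, 2): opens on M3
  -> R4 @ bar 2 tick 0 v(0, 2): E3/D4 m7 untreated
  -> R2 @ bar 3 tick 0 v(0, 2): E3/D4 m7 -> D3/A3 P5 similar
  -> R3 @ bar 3 tick 0 v(1, 2): B3 above A3
  -> R3 @ bar 3 tick 1 v(1, 2): B3 above A3
  -> R3 @ bar 3 tick 2 v(1, 2): B3 above A3
  -> R3 @ bar 3 tick 3 v(1, 2): B3 above A3
  -> R7 @ bar 4 tick 0 v(2,): A3->G4 leap 10st
  -> R2 @ bar 6 tick 0 v(0, 2): F3/A4 M3 -> B2/B3 P8 similar
  -> R7 @ bar 6 tick 0 v(0,): F3->B2 leap 6st
  -> R7 @ bar 6 tick 0 v(2,): A4->B3 leap 10st
  -> R8 @ bar 6 tick 0 v(0, 2): penult P8 not 3rd/6th
  -> R2 @ bar 7 tick 0 v(0, 1): B2/G3 m6 -> C3/C4 P8 similar
  -> R6 @ bar 7 tick 3 v(0, 2): closes on M3

(0, 0, R5, (0, 2))
(2, 0, R4, (0, 2))
(3, 0, R2, (0, 2))
(3, 0, R3, (1, 2))
(3, 1, R3, (1, 2))
(3, 2, R3, (1, 2))
(3, 3, R3, (1, 2))
(4, 0, R7, (2,))
(6, 0, R2, (0, 2))
(6, 0, R7, (0,))
(6, 0, R7, (2,))
(6, 0, R8, (0, 2))
(7, 0, R2, (0, 1))
(7, 3, R6, (0, 2))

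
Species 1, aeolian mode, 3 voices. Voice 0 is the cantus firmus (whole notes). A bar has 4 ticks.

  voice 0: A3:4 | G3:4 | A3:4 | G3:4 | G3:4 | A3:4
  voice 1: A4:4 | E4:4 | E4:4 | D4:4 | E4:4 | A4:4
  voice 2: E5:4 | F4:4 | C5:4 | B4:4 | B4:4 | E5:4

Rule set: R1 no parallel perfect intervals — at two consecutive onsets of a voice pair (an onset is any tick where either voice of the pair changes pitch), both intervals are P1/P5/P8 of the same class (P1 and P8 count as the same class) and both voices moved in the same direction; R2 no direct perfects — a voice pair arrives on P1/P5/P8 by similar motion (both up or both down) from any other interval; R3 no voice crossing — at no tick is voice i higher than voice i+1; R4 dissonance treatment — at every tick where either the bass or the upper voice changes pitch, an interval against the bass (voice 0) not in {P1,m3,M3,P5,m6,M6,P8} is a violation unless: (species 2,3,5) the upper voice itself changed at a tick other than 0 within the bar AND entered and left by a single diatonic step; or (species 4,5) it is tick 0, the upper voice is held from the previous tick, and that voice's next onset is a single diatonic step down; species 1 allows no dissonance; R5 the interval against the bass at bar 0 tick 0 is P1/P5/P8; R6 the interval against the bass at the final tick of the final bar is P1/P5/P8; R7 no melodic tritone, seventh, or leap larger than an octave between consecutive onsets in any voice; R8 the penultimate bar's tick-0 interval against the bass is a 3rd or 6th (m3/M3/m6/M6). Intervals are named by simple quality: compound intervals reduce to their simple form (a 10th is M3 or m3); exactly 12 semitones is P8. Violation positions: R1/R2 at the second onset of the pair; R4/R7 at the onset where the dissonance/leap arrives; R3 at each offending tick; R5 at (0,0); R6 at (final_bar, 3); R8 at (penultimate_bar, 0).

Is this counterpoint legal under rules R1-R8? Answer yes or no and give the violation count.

bar 0: v0=A3 v1=A4 v2=E5 (P5)
bar 1: v0=G3 v1=E4 v2=F4 (m7)
bar 2: v0=A3 v1=E4 v2=C5 (m3)
bar 3: v0=G3 v1=D4 v2=B4 (M3)
bar 4: v0=G3 v1=E4 v2=B4 (M3)
bar 5: v0=A3 v1=A4 v2=E5 (P5)
  R4 @ bar1.0: G3/F4 m7 untreated
  R7 @ bar1.0: E5->F4 leap 11st
  R1 @ bar3.0: A3/E4 P5 -> G3/D4 P5 similar
  R1 @ bar5.0: E4/B4 P5 -> A4/E5 P5 similar
  R2 @ bar5.0: G3/E4 M6 -> A3/A4 P8 similar
  R2 @ bar5.0: G3/B4 M3 -> A3/E5 P5 similar

No (6 violations)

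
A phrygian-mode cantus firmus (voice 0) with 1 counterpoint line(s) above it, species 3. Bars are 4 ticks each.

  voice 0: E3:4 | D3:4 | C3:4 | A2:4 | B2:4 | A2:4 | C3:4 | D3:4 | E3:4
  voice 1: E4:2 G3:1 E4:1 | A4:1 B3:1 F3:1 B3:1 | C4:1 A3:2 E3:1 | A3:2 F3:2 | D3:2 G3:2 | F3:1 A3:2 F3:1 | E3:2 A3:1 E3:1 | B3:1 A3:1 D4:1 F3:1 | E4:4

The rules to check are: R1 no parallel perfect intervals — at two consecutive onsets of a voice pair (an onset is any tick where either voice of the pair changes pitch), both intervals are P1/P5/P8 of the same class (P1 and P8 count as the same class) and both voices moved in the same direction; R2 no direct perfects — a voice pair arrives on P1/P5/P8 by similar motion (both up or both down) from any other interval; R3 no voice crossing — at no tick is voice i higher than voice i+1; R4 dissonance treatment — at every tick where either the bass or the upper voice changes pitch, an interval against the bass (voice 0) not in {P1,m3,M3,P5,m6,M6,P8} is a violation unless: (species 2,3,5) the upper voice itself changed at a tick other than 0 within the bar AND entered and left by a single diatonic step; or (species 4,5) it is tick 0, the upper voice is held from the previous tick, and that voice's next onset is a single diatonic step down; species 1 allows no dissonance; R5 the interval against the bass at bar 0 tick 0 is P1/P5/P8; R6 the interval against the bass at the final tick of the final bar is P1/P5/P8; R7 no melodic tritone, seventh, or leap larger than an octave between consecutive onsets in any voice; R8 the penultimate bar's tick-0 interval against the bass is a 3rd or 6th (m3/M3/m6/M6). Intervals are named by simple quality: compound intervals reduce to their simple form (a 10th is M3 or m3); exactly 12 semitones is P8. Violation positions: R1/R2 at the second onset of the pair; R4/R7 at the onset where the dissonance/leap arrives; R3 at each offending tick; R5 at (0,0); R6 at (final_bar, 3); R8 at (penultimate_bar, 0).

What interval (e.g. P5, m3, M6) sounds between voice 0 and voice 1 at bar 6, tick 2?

M6

voice 0=C3 voice 1=A3 -> M6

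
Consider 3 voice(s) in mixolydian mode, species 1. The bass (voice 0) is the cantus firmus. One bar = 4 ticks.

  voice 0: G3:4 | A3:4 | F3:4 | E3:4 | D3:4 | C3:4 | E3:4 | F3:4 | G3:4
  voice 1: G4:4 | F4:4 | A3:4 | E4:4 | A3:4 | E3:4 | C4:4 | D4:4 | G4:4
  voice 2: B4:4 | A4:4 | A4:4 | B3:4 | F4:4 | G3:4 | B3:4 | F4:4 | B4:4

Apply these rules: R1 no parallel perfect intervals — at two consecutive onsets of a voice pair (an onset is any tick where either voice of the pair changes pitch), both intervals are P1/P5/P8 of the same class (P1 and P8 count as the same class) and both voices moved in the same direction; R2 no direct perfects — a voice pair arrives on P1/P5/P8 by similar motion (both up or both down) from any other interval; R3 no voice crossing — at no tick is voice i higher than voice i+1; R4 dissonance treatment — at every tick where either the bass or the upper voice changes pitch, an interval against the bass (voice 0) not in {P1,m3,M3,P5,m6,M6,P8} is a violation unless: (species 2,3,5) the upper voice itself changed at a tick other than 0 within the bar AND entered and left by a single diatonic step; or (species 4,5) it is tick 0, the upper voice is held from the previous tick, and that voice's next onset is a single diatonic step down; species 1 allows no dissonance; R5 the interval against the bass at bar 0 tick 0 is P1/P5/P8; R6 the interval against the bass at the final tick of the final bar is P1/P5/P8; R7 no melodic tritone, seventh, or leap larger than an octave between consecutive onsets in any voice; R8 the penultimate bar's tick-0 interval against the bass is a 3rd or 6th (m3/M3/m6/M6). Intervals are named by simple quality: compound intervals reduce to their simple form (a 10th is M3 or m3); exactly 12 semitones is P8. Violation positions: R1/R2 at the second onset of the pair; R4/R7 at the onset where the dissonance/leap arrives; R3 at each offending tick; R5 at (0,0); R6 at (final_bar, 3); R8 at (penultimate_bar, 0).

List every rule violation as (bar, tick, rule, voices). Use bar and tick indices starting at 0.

(0, 0, R5, (0, 2))
(3, 0, R2, (0, 2))
(3, 0, R3, (1, 2))
(3, 0, R7, (2,))
(3, 1, R3, (1, 2))
(3, 2, R3, (1, 2))
(3, 3, R3, (1, 2))
(4, 0, R2, (0, 1))
(4, 0, R7, (2,))
(5, 0, R2, (0, 2))
(5, 0, R7, (2,))
(6, 0, R1, (0, 2))
(6, 0, R3, (1, 2))
(6, 1, R3, (1, 2))
(6, 2, R3, (1, 2))
(6, 3, R3, (1, 2))
(7, 0, R2, (0, 2))
(7, 0, R7, (2,))
(7, 0, R8, (0, 2))
(8, 0, R2, (0, 1))
(8, 0, R7, (2,))
(8, 3, R6, (0, 2))

bar 0: v0=G3 v1=G4 v2=B4 downbeat M3
bar 1: v0=A3 v1=F4 v2=A4 downbeat P8
bar 2: v0=F3 v1=A3 v2=A4 downbeat M3
bar 3: v0=E3 v1=E4 v2=B3 downbeat P5
bar 4: v0=D3 v1=A3 v2=F4 downbeat m3
bar 5: v0=C3 v1=E3 v2=G3 downbeat P5
bar 6: v0=E3 v1=C4 v2=B3 downbeat P5
bar 7: v0=F3 v1=D4 v2=F4 downbeat P8
bar 8: v0=G3 v1=G4 v2=B4 downbeat M3
  -> R5 @ bar 0 tick 0 v(0, 2): opens on M3
  -> R2 @ bar 3 tick 0 v(0, 2): F3/A4 M3 -> E3/B3 P5 similar
  -> R3 @ bar 3 tick 0 v(1, 2): E4 above B3
  -> R7 @ bar 3 tick 0 v(2,): A4->B3 leap 10st
  -> R3 @ bar 3 tick 1 v(1, 2): E4 above B3
  -> R3 @ bar 3 tick 2 v(1, 2): E4 above B3
  -> R3 @ bar 3 tick 3 v(1, 2): E4 above B3
  -> R2 @ bar 4 tick 0 v(0, 1): E3/E4 P8 -> D3/A3 P5 similar
  -> R7 @ bar 4 tick 0 v(2,): B3->F4 leap 6st
  -> R2 @ bar 5 tick 0 v(0, 2): D3/F4 m3 -> C3/G3 P5 similar
  -> R7 @ bar 5 tick 0 v(2,): F4->G3 leap 10st
  -> R1 @ bar 6 tick 0 v(0, 2): C3/G3 P5 -> E3/B3 P5 similar
  -> R3 @ bar 6 tick 0 v(1, 2): C4 above B3
  -> R3 @ bar 6 tick 1 v(1, 2): C4 above B3
  -> R3 @ bar 6 tick 2 v(1, 2): C4 above B3
  -> R3 @ bar 6 tick 3 v(1, 2): C4 above B3
  -> R2 @ bar 7 tick 0 v(0, 2): E3/B3 P5 -> F3/F4 P8 similar
  -> R7 @ bar 7 tick 0 v(2,): B3->F4 leap 6st
  -> R8 @ bar 7 tick 0 v(0, 2): penult P8 not 3rd/6th
  -> R2 @ bar 8 tick 0 v(0, 1): F3/D4 M6 -> G3/G4 P8 similar
  -> R7 @ bar 8 tick 0 v(2,): F4->B4 leap 6st
  -> R6 @ bar 8 tick 3 v(0, 2): closes on M3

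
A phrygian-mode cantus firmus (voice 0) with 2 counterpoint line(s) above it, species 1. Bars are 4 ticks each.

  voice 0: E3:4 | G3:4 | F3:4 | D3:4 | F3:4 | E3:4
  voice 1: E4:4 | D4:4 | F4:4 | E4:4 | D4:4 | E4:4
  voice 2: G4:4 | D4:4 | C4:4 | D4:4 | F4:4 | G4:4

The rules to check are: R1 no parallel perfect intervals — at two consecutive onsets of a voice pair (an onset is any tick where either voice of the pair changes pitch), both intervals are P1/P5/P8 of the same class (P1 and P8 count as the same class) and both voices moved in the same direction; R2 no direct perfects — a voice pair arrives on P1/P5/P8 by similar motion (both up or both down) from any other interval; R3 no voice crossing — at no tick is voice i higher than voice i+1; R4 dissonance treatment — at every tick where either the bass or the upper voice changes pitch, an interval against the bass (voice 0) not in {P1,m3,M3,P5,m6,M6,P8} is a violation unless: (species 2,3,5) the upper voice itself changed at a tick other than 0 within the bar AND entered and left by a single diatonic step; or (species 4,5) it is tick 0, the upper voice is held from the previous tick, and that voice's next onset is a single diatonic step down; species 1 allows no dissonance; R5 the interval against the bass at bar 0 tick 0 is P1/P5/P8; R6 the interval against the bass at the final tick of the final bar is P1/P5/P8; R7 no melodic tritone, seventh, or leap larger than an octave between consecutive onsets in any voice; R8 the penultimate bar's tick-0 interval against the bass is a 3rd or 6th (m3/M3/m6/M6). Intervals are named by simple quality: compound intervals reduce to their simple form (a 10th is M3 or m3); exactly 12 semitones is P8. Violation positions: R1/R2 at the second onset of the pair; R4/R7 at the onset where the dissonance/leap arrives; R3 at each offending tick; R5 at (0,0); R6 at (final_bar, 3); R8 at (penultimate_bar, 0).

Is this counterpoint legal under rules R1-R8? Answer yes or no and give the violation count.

No (15 violations)

bar 0: v0=E3 v1=E4 v2=G4 (m3)
bar 1: v0=G3 v1=D4 v2=D4 (P5)
bar 2: v0=F3 v1=F4 v2=C4 (P5)
bar 3: v0=D3 v1=E4 v2=D4 (P8)
bar 4: v0=F3 v1=D4 v2=F4 (P8)
bar 5: v0=E3 v1=E4 v2=G4 (m3)
  R5 @ bar0.0: opens on m3
  R2 @ bar1.0: E4/G4 m3 -> D4/D4 P1 similar
  R1 @ bar2.0: G3/D4 P5 -> F3/C4 P5 similar
  R3 @ bar2.0: F4 above C4
  R3 @ bar2.1: F4 above C4
  R3 @ bar2.2: F4 above C4
  R3 @ bar2.3: F4 above C4
  R3 @ bar3.0: E4 above D4
  R4 @ bar3.0: D3/E4 M2 untreated
  R3 @ bar3.1: E4 above D4
  R3 @ bar3.2: E4 above D4
  R3 @ bar3.3: E4 above D4
  R1 @ bar4.0: D3/D4 P8 -> F3/F4 P8 similar
  R8 @ bar4.0: penult P8 not 3rd/6th
  R6 @ bar5.3: closes on m3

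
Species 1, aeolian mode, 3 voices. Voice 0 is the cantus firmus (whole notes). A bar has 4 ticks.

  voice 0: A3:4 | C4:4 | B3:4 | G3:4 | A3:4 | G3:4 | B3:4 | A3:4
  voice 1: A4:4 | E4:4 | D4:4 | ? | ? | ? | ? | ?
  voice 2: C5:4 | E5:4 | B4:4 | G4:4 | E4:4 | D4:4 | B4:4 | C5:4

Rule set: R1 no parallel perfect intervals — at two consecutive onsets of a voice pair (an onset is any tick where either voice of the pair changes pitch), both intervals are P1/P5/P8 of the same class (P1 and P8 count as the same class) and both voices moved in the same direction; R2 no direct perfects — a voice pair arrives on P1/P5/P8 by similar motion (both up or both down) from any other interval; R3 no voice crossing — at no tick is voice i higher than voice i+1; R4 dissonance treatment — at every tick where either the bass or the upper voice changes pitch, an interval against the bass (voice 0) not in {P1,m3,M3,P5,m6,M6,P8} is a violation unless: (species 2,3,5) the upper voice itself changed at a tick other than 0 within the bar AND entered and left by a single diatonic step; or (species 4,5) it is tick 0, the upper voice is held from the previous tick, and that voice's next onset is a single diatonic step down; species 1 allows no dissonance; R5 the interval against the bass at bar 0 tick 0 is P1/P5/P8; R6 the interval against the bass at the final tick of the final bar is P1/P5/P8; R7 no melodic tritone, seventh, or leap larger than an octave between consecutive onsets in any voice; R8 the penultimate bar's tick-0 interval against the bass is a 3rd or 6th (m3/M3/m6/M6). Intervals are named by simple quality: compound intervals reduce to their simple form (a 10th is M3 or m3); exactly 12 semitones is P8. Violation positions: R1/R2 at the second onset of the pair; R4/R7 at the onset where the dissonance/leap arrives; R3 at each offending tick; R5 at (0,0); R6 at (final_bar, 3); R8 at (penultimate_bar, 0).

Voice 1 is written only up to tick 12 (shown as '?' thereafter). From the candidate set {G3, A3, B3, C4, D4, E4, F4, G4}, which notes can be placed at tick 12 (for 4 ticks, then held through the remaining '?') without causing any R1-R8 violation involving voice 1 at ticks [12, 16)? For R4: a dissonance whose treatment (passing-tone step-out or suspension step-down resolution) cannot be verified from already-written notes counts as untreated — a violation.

G3: violates R2
A3: violates R4
B3: legal
C4: violates R2,R4
D4: legal
E4: legal
F4: violates R4
G4: legal

{B3, D4, E4, G4}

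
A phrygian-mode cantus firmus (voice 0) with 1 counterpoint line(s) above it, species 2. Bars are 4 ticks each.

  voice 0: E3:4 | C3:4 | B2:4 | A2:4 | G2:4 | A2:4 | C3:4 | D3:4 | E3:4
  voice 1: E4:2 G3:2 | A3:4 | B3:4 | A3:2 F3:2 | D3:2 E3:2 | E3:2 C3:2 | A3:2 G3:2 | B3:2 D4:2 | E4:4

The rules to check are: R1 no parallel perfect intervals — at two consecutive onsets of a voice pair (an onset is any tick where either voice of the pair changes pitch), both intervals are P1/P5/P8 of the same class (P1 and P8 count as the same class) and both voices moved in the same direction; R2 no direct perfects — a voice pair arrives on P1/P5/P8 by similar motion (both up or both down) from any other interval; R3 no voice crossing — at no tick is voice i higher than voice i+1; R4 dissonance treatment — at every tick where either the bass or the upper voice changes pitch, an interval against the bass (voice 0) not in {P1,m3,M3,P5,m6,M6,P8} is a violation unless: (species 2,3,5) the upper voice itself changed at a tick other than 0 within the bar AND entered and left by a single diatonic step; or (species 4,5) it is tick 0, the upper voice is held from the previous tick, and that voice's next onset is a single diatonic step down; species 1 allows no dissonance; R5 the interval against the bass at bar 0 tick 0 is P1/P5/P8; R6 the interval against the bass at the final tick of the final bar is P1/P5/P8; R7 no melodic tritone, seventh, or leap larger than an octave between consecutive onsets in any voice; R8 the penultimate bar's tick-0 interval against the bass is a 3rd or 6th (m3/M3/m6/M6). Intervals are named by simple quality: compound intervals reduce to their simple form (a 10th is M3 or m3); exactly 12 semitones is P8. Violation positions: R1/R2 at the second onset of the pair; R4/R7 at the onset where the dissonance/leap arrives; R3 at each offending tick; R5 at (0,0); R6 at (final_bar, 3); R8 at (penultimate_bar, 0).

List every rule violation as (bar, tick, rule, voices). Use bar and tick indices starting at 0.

(3, 0, R1, (0, 1))
(4, 0, R2, (0, 1))
(8, 0, R1, (0, 1))

bar 0: v0=E3 v1=E4 downbeat P8
bar 1: v0=C3 v1=A3 downbeat M6
bar 2: v0=B2 v1=B3 downbeat P8
bar 3: v0=A2 v1=A3 downbeat P8
bar 4: v0=G2 v1=D3 downbeat P5
bar 5: v0=A2 v1=E3 downbeat P5
bar 6: v0=C3 v1=A3 downbeat M6
bar 7: v0=D3 v1=B3 downbeat M6
bar 8: v0=E3 v1=E4 downbeat P8
  -> R1 @ bar 3 tick 0 v(0, 1): B2/B3 P8 -> A2/A3 P8 similar
  -> R2 @ bar 4 tick 0 v(0, 1): A2/F3 m6 -> G2/D3 P5 similar
  -> R1 @ bar 8 tick 0 v(0, 1): D3/D4 P8 -> E3/E4 P8 similar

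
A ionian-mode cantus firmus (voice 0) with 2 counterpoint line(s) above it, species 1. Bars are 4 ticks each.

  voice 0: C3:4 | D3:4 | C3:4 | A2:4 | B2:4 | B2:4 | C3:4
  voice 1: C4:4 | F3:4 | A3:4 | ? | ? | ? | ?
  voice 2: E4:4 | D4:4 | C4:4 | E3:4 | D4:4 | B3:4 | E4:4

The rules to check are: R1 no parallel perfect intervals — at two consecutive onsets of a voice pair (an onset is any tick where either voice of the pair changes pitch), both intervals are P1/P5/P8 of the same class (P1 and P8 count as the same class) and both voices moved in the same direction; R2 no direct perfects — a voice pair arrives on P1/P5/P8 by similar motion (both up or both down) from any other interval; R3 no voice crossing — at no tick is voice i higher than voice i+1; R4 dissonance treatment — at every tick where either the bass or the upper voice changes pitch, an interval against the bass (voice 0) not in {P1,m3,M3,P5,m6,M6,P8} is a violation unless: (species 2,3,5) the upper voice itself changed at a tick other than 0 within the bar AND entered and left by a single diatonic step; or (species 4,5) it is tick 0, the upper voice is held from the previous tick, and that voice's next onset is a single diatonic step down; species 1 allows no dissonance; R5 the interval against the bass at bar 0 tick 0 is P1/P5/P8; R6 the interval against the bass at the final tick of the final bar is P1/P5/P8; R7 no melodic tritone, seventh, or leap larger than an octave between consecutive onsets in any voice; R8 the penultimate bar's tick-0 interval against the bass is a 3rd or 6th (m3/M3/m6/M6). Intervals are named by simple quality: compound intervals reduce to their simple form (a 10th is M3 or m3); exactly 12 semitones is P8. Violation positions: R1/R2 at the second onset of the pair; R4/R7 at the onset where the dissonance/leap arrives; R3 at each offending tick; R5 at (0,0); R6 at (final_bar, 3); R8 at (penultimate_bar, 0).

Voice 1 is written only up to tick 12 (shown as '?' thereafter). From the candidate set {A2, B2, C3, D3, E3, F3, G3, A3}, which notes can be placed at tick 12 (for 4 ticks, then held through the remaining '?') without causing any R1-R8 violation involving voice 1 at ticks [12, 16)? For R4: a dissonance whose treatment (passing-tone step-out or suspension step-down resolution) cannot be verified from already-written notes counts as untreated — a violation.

{C3}

A2: violates R2
B2: violates R4,R7
C3: legal
D3: violates R4
E3: violates R2
F3: violates R3
G3: violates R3,R4
A3: violates R3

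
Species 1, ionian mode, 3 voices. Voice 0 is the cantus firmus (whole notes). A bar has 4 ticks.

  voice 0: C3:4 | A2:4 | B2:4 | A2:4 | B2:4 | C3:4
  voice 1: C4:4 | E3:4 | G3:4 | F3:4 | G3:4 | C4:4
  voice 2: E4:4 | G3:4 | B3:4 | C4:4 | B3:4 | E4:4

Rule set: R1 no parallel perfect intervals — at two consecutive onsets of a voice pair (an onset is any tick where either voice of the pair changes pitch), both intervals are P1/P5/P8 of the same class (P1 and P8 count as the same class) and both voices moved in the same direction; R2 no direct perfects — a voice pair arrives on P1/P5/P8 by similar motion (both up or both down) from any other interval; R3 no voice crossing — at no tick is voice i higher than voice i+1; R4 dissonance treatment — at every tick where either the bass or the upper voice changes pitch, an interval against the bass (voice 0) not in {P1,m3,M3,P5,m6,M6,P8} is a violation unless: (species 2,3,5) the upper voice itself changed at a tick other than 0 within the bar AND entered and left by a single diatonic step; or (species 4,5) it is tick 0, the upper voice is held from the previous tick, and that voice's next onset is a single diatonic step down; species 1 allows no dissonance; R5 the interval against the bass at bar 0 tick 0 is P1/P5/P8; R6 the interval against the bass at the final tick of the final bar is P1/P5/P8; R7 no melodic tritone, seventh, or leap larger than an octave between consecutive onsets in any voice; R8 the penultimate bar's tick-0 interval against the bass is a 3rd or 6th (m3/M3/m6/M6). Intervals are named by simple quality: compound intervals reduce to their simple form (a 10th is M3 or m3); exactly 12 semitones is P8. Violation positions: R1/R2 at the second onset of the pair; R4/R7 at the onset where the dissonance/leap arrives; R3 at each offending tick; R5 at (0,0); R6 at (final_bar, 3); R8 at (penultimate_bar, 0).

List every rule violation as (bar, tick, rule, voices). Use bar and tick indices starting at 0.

(0, 0, R5, (0, 2))
(1, 0, R2, (0, 1))
(1, 0, R4, (0, 2))
(2, 0, R2, (0, 2))
(4, 0, R8, (0, 2))
(5, 0, R2, (0, 1))
(5, 3, R6, (0, 2))

bar 0: v0=C3 v1=C4 v2=E4 downbeat M3
bar 1: v0=A2 v1=E3 v2=G3 downbeat m7
bar 2: v0=B2 v1=G3 v2=B3 downbeat P8
bar 3: v0=A2 v1=F3 v2=C4 downbeat m3
bar 4: v0=B2 v1=G3 v2=B3 downbeat P8
bar 5: v0=C3 v1=C4 v2=E4 downbeat M3
  -> R5 @ bar 0 tick 0 v(0, 2): opens on M3
  -> R2 @ bar 1 tick 0 v(0, 1): C3/C4 P8 -> A2/E3 P5 similar
  -> R4 @ bar 1 tick 0 v(0, 2): A2/G3 m7 untreated
  -> R2 @ bar 2 tick 0 v(0, 2): A2/G3 m7 -> B2/B3 P8 similar
  -> R8 @ bar 4 tick 0 v(0, 2): penult P8 not 3rd/6th
  -> R2 @ bar 5 tick 0 v(0, 1): B2/G3 m6 -> C3/C4 P8 similar
  -> R6 @ bar 5 tick 3 v(0, 2): closes on M3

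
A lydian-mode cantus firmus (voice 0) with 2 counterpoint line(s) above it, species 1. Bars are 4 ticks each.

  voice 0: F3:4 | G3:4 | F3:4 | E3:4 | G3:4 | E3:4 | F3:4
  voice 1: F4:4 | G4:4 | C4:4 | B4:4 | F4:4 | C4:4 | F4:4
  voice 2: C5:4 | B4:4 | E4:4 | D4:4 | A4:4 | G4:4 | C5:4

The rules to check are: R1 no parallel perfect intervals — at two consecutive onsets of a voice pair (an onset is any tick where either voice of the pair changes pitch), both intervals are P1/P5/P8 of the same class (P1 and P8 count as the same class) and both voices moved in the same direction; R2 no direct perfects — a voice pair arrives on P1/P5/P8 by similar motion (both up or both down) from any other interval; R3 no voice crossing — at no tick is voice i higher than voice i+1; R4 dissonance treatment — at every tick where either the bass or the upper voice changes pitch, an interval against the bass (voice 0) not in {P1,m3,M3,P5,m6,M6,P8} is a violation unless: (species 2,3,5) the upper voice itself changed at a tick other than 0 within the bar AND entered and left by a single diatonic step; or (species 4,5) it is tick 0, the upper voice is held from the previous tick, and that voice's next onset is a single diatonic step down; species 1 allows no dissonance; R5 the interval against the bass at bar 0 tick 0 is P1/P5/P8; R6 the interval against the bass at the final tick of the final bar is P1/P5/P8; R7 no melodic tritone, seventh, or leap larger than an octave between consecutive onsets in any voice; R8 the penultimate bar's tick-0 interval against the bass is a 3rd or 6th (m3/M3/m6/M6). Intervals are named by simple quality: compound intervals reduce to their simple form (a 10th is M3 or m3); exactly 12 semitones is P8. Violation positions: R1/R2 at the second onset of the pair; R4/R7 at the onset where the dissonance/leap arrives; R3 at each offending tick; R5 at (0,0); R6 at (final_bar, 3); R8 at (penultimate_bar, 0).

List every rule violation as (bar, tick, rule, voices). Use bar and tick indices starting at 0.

(1, 0, R1, (0, 1))
(2, 0, R2, (0, 1))
(2, 0, R4, (0, 2))
(3, 0, R3, (1, 2))
(3, 0, R4, (0, 2))
(3, 0, R7, (1,))
(3, 1, R3, (1, 2))
(3, 2, R3, (1, 2))
(3, 3, R3, (1, 2))
(4, 0, R4, (0, 1))
(4, 0, R4, (0, 2))
(4, 0, R7, (1,))
(5, 0, R2, (1, 2))
(6, 0, R1, (1, 2))
(6, 0, R2, (0, 1))
(6, 0, R2, (0, 2))

bar 0: v0=F3 v1=F4 v2=C5 downbeat P5
bar 1: v0=G3 v1=G4 v2=B4 downbeat M3
bar 2: v0=F3 v1=C4 v2=E4 downbeat M7
bar 3: v0=E3 v1=B4 v2=D4 downbeat m7
bar 4: v0=G3 v1=F4 v2=A4 downbeat M2
bar 5: v0=E3 v1=C4 v2=G4 downbeat m3
bar 6: v0=F3 v1=F4 v2=C5 downbeat P5
  -> R1 @ bar 1 tick 0 v(0, 1): F3/F4 P8 -> G3/G4 P8 similar
  -> R2 @ bar 2 tick 0 v(0, 1): G3/G4 P8 -> F3/C4 P5 similar
  -> R4 @ bar 2 tick 0 v(0, 2): F3/E4 M7 untreated
  -> R3 @ bar 3 tick 0 v(1, 2): B4 above D4
  -> R4 @ bar 3 tick 0 v(0, 2): E3/D4 m7 untreated
  -> R7 @ bar 3 tick 0 v(1,): C4->B4 leap 11st
  -> R3 @ bar 3 tick 1 v(1, 2): B4 above D4
  -> R3 @ bar 3 tick 2 v(1, 2): B4 above D4
  -> R3 @ bar 3 tick 3 v(1, 2): B4 above D4
  -> R4 @ bar 4 tick 0 v(0, 1): G3/F4 m7 untreated
  -> R4 @ bar 4 tick 0 v(0, 2): G3/A4 M2 untreated
  -> R7 @ bar 4 tick 0 v(1,): B4->F4 leap 6st
  -> R2 @ bar 5 tick 0 v(1, 2): F4/A4 M3 -> C4/G4 P5 similar
  -> R1 @ bar 6 tick 0 v(1, 2): C4/G4 P5 -> F4/C5 P5 similar
  -> R2 @ bar 6 tick 0 v(0, 1): E3/C4 m6 -> F3/F4 P8 similar
  -> R2 @ bar 6 tick 0 v(0, 2): E3/G4 m3 -> F3/C5 P5 similar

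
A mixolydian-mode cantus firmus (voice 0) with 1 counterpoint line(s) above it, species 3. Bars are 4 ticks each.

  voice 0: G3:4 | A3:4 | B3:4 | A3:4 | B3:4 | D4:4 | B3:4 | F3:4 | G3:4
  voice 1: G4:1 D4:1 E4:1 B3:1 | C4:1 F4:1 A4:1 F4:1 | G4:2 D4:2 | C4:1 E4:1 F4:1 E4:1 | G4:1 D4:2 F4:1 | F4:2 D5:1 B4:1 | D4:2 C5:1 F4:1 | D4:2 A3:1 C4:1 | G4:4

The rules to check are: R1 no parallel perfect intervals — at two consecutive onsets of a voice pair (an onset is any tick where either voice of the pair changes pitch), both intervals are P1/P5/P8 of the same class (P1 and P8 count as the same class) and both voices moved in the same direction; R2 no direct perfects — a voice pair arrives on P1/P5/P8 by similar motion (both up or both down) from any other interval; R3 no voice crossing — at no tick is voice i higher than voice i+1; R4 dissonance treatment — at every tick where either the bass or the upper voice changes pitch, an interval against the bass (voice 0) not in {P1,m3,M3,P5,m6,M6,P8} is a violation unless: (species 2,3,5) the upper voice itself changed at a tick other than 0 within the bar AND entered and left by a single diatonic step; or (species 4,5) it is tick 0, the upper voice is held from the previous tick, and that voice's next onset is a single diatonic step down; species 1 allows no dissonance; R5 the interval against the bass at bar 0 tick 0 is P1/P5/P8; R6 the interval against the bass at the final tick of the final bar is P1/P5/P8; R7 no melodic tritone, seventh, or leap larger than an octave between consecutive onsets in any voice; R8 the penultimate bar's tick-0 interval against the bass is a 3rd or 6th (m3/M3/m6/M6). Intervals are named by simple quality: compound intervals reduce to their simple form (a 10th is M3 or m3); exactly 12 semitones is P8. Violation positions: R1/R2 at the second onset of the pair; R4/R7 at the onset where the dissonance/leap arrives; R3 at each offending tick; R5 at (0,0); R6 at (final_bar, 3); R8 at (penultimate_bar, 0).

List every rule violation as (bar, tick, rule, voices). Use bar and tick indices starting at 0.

bar 0: v0=G3 v1=G4 downbeat P8
bar 1: v0=A3 v1=C4 downbeat m3
bar 2: v0=B3 v1=G4 downbeat m6
bar 3: v0=A3 v1=C4 downbeat m3
bar 4: v0=B3 v1=G4 downbeat m6
bar 5: v0=D4 v1=F4 downbeat m3
bar 6: v0=B3 v1=D4 downbeat m3
bar 7: v0=F3 v1=D4 downbeat M6
bar 8: v0=G3 v1=G4 downbeat P8
  -> R4 @ bar 4 tick 3 v(0, 1): B3/F4 TT untreated
  -> R4 @ bar 6 tick 2 v(0, 1): B3/C5 m2 untreated
  -> R7 @ bar 6 tick 2 v(1,): D4->C5 leap 10st
  -> R4 @ bar 6 tick 3 v(0, 1): B3/F4 TT untreated
  -> R7 @ bar 7 tick 0 v(0,): B3->F3 leap 6st
  -> R2 @ bar 8 tick 0 v(0, 1): F3/C4 P5 -> G3/G4 P8 similar

(4, 3, R4, (0, 1))
(6, 2, R4, (0, 1))
(6, 2, R7, (1,))
(6, 3, R4, (0, 1))
(7, 0, R7, (0,))
(8, 0, R2, (0, 1))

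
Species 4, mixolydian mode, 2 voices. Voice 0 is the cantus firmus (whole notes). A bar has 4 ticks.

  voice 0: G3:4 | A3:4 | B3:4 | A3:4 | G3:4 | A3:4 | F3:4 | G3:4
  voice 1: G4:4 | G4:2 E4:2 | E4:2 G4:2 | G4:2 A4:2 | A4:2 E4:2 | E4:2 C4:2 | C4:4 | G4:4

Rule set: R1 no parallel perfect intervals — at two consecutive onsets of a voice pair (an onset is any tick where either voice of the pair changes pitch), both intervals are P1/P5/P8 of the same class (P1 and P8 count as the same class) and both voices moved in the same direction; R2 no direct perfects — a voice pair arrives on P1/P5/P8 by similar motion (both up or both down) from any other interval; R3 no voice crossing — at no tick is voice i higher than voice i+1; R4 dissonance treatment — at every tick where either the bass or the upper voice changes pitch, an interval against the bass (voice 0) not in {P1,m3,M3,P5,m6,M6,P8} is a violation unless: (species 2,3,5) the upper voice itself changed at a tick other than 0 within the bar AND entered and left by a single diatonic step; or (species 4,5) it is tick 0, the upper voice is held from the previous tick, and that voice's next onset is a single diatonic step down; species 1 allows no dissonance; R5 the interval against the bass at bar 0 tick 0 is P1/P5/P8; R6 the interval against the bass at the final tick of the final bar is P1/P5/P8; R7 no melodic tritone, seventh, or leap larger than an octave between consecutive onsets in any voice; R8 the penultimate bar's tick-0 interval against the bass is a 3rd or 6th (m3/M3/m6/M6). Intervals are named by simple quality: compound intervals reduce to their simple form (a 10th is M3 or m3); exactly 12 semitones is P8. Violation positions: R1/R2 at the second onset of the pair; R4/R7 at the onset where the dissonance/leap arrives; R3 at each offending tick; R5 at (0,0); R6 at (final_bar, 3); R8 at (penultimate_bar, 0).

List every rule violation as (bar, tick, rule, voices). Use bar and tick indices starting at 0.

(1, 0, R4, (0, 1))
(2, 0, R4, (0, 1))
(3, 0, R4, (0, 1))
(4, 0, R4, (0, 1))
(6, 0, R8, (0, 1))
(7, 0, R2, (0, 1))

bar 0: v0=G3 v1=G4 downbeat P8
bar 1: v0=A3 v1=G4 downbeat m7
bar 2: v0=B3 v1=E4 downbeat P4
bar 3: v0=A3 v1=G4 downbeat m7
bar 4: v0=G3 v1=A4 downbeat M2
bar 5: v0=A3 v1=E4 downbeat P5
bar 6: v0=F3 v1=C4 downbeat P5
bar 7: v0=G3 v1=G4 downbeat P8
  -> R4 @ bar 1 tick 0 v(0, 1): A3/G4 m7 untreated
  -> R4 @ bar 2 tick 0 v(0, 1): B3/E4 P4 untreated
  -> R4 @ bar 3 tick 0 v(0, 1): A3/G4 m7 untreated
  -> R4 @ bar 4 tick 0 v(0, 1): G3/A4 M2 untreated
  -> R8 @ bar 6 tick 0 v(0, 1): penult P5 not 3rd/6th
  -> R2 @ bar 7 tick 0 v(0, 1): F3/C4 P5 -> G3/G4 P8 similar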